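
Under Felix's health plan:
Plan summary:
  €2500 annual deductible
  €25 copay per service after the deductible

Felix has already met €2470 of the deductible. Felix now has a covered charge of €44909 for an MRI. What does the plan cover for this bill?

€44854

€2470 of the €2500 deductible is already met, leaving €30.
The remaining €44879 (= €44909 − €30) moves to the copay.
Copay on this service: €25.
That puts the patient's cost at €30 + €25 = €55.
The plan picks up €44909 − €55 = €44854.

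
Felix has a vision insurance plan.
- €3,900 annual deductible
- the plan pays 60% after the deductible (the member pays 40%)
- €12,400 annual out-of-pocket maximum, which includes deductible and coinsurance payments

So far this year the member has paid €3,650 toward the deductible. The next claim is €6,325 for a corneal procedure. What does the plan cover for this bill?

€3,645

€3,650 of the €3,900 deductible is already met, leaving €250.
That leaves €6,325 − €250 = €6,075 for coinsurance.
Member's 40% share of €6,075 is €2,430.
That puts the member's cost at €250 + €2,430 = €2,680 before any cap.
Year-to-date out-of-pocket becomes €3,650 + €2,680 = €6,330, still under the €12,400 maximum, so no cap applies.
Insurer pays the balance: €6,325 − €2,680 = €3,645.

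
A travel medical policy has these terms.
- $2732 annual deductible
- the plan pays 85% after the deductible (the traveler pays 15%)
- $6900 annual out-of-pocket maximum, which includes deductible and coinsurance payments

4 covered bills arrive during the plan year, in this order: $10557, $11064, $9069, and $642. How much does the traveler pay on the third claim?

Bill 1, $10557: $2732 to deductible, leaving $7825; coinsurance $7825 × 15% = $1173.75. Traveler pays $3905.75; OOP now $3905.75.
Bill 2, $11064: 15% coinsurance on $11064 = $1659.60. Cost to traveler: $1659.60. OOP to date $5565.35.
Bill 3, $9069: deductible already satisfied, so traveler's share is 15% × $9069 = $1360.35. OOP would hit $6925.70 > $6900, so the cap limits the traveler to $6900 − $5565.35 = $1334.65.

$1334.65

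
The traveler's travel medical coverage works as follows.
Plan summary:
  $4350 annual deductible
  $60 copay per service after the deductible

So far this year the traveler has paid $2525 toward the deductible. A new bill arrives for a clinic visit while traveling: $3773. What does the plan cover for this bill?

Deductible still to meet: $4350 − $2525 = $1825.
The remaining $1948 (= $3773 − $1825) moves to the copay.
Copay on this service: $60.
So the traveler owes $1825 + $60 = $1885.
The insurer covers the remainder: $3773 − $1885 = $1888.

$1888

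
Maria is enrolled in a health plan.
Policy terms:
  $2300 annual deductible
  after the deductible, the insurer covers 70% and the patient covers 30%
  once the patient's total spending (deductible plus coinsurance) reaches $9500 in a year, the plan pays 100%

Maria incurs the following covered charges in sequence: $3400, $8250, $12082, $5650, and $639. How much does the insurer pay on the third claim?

$8457.40

Claim 1 ($3400): $2300 finishes the deductible; $1100 goes to coinsurance; coinsurance $1100 × 30% = $330. Cost to patient: $2630. OOP to date $2630. Insurer: $3400 − $2630 = $770.
Claim 2 ($8250): deductible met; 30% of $8250 = $2475. Patient owes $2475 (running OOP $5105). Insurer: $8250 − $2475 = $5775.
Claim 3 ($12082): deductible already satisfied, so patient's share is 30% × $12082 = $3624.60. Patient pays $3624.60; OOP now $8729.60. Plan pays $12082 − $3624.60 = $8457.40.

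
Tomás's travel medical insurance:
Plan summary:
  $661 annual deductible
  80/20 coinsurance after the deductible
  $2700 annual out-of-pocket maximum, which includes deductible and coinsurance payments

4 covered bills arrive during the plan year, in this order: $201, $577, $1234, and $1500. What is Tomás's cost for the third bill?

#1 ($201): entire amount goes to the deductible. Traveler owes $201 (running OOP $201).
#2 ($577): $460 finishes the deductible; $117 goes to coinsurance; 20% of $117 = $23.40. Traveler pays $483.40; OOP now $684.40.
#3 ($1234): deductible met; 20% of $1234 = $246.80. Traveler pays $246.80; OOP now $931.20.

$246.80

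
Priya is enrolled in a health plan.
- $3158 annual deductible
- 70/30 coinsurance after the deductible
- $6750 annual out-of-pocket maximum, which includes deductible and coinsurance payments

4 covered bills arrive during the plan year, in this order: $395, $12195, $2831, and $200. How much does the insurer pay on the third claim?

$2068.60

#1 ($395): entire amount goes to the deductible. Patient pays $395; OOP now $395. Plan pays $395 − $395 = $0.
#2 ($12195): deductible takes $2763, $9432 remains; patient's 30% is $2829.60. Patient pays $5592.60; OOP now $5987.60. Plan pays $12195 − $5592.60 = $6602.40.
#3 ($2831): deductible met; 30% of $2831 = $849.30. OOP would hit $6836.90 > $6750, so the cap limits the patient to $6750 − $5987.60 = $762.40. Plan pays $2831 − $762.40 = $2068.60.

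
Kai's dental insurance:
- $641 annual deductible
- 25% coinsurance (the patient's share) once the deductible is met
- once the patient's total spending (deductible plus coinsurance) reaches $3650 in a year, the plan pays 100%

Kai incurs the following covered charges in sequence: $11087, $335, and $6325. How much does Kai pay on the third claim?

Claim 1 ($11087): $641 to deductible, leaving $10446; patient's 25% is $2611.50. Patient pays $3252.50; OOP now $3252.50.
Claim 2 ($335): deductible met; 25% of $335 = $83.75. Patient owes $83.75 (running OOP $3336.25).
Claim 3 ($6325): deductible met; 25% of $6325 = $1581.25. That would push OOP to $4917.50, over the $3650 cap, so patient pays $3650 − $3336.25 = $313.75.

$313.75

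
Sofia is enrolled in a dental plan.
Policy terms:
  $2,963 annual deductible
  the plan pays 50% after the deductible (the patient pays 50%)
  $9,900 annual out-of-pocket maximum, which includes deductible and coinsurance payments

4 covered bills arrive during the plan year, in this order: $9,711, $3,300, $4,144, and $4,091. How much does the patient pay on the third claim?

$1,913

Bill 1, $9,711: deductible takes $2,963, $6,748 remains; patient's 50% is $3,374. Patient pays $6,337; OOP now $6,337.
Bill 2, $3,300: deductible met; 50% of $3,300 = $1,650. Patient pays $1,650; OOP now $7,987.
Bill 3, $4,144: deductible already satisfied, so patient's share is 50% × $4,144 = $2,072. That would push OOP to $10,059, over the $9,900 cap, so patient pays $9,900 − $7,987 = $1,913.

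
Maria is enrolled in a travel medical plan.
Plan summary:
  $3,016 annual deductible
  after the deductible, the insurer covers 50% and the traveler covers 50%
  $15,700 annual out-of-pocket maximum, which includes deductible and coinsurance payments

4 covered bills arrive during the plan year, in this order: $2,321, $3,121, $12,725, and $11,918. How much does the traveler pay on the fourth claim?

$5,108.50

Claim 1 — $2,321: all of it applies to the deductible. Traveler owes $2,321 (running OOP $2,321).
Claim 2 — $3,121: deductible takes $695, $2,426 remains; 50% of $2,426 = $1,213. Cost to traveler: $1,908. OOP to date $4,229.
Claim 3 — $12,725: deductible already satisfied, so traveler's share is 50% × $12,725 = $6,362.50. Traveler pays $6,362.50; OOP now $10,591.50.
Claim 4 — $11,918: 50% coinsurance on $11,918 = $5,959. OOP would hit $16,550.50 > $15,700, so the cap limits the traveler to $15,700 − $10,591.50 = $5,108.50.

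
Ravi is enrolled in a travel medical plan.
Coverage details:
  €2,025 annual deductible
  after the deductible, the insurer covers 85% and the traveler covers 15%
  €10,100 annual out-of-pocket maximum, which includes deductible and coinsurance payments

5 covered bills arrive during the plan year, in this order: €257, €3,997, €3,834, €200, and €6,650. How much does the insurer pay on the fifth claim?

€5,652.50

Bill 1, €257: entire amount goes to the deductible. Traveler pays €257; OOP now €257. Insurer: €257 − €257 = €0.
Bill 2, €3,997: deductible takes €1,768, €2,229 remains; coinsurance €2,229 × 15% = €334.35. Cost to traveler: €2,102.35. OOP to date €2,359.35. Plan pays €3,997 − €2,102.35 = €1,894.65.
Bill 3, €3,834: deductible met; 15% of €3,834 = €575.10. Cost to traveler: €575.10. OOP to date €2,934.45. Insurer: €3,834 − €575.10 = €3,258.90.
Bill 4, €200: 15% coinsurance on €200 = €30. Cost to traveler: €30. OOP to date €2,964.45. Insurer: €200 − €30 = €170.
Bill 5, €6,650: deductible already satisfied, so traveler's share is 15% × €6,650 = €997.50. Cost to traveler: €997.50. OOP to date €3,961.95. Insurer: €6,650 − €997.50 = €5,652.50.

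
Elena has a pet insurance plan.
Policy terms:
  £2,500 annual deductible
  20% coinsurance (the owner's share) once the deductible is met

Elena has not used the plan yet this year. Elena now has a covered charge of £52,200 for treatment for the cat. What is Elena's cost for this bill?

£12,440

Nothing has been paid toward the £2,500 deductible, so the first £2,500 of this charge is applied there.
That leaves £52,200 − £2,500 = £49,700 for coinsurance.
Owner's 20% share of £49,700 is £9,940.
Owner responsibility: £2,500 + £9,940 = £12,440.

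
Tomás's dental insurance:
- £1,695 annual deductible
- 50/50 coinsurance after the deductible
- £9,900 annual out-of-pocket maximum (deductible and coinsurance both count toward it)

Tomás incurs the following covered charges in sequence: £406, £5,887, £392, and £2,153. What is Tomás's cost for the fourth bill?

Claim 1 — £406: entire amount goes to the deductible. Patient owes £406 (running OOP £406).
Claim 2 — £5,887: £1,289 finishes the deductible; £4,598 goes to coinsurance; coinsurance £4,598 × 50% = £2,299. Cost to patient: £3,588. OOP to date £3,994.
Claim 3 — £392: deductible already satisfied, so patient's share is 50% × £392 = £196. Patient owes £196 (running OOP £4,190).
Claim 4 — £2,153: deductible already satisfied, so patient's share is 50% × £2,153 = £1,076.50. Patient pays £1,076.50; OOP now £5,266.50.

£1,076.50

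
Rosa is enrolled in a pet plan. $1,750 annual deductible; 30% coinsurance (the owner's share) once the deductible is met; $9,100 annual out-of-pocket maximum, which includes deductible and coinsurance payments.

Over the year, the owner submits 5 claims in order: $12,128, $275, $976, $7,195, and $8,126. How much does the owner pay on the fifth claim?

$1,702.80

#1 ($12,128): $1,750 to deductible, leaving $10,378; coinsurance $10,378 × 30% = $3,113.40. Cost to owner: $4,863.40. OOP to date $4,863.40.
#2 ($275): 30% coinsurance on $275 = $82.50. Owner owes $82.50 (running OOP $4,945.90).
#3 ($976): 30% coinsurance on $976 = $292.80. Owner owes $292.80 (running OOP $5,238.70).
#4 ($7,195): 30% coinsurance on $7,195 = $2,158.50. Owner pays $2,158.50; OOP now $7,397.20.
#5 ($8,126): deductible already satisfied, so owner's share is 30% × $8,126 = $2,437.80. Adding that to $7,397.20 gives $9,835, past the $9,100 cap; owner pays only $9,100 − $7,397.20 = $1,702.80.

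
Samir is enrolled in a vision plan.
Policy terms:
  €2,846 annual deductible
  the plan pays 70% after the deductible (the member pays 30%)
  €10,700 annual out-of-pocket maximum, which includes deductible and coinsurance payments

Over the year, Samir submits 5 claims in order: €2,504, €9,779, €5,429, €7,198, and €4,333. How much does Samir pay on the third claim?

Bill 1, €2,504: all of it applies to the deductible. Member owes €2,504 (running OOP €2,504).
Bill 2, €9,779: €342 to deductible, leaving €9,437; 30% of €9,437 = €2,831.10. Member owes €3,173.10 (running OOP €5,677.10).
Bill 3, €5,429: deductible already satisfied, so member's share is 30% × €5,429 = €1,628.70. Member owes €1,628.70 (running OOP €7,305.80).

€1,628.70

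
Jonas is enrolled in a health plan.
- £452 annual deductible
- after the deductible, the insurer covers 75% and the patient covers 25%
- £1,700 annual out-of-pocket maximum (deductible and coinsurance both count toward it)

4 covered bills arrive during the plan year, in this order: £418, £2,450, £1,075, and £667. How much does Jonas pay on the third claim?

£268.75

#1 (£418): fully absorbed by the deductible. Patient owes £418 (running OOP £418).
#2 (£2,450): £34 finishes the deductible; £2,416 goes to coinsurance; coinsurance £2,416 × 25% = £604. Patient pays £638; OOP now £1,056.
#3 (£1,075): 25% coinsurance on £1,075 = £268.75. Patient pays £268.75; OOP now £1,324.75.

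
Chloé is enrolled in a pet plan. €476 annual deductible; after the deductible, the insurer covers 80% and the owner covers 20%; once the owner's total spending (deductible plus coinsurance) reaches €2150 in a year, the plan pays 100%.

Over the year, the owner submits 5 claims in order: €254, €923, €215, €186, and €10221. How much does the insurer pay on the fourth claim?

€148.80

#1 (€254): all of it applies to the deductible. Owner owes €254 (running OOP €254). Plan pays €254 − €254 = €0.
#2 (€923): €222 finishes the deductible; €701 goes to coinsurance; owner's 20% is €140.20. Owner owes €362.20 (running OOP €616.20). Insurer: €923 − €362.20 = €560.80.
#3 (€215): 20% coinsurance on €215 = €43. Owner owes €43 (running OOP €659.20). Insurer: €215 − €43 = €172.
#4 (€186): 20% coinsurance on €186 = €37.20. Owner pays €37.20; OOP now €696.40. Plan pays €186 − €37.20 = €148.80.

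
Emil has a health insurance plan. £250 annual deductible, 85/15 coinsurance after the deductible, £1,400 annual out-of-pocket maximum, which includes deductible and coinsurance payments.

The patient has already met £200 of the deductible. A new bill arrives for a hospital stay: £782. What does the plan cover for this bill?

£622.20

Deductible still to meet: £250 − £200 = £50.
After the £50 deductible portion, £782 − £50 = £732 is subject to coinsurance.
Coinsurance: £732 × 15% = £109.80.
Patient responsibility before any cap: £50 + £109.80 = £159.80.
Cumulative spending £200 + £159.80 = £359.80 stays under the £1,400 maximum.
The plan picks up £782 − £159.80 = £622.20.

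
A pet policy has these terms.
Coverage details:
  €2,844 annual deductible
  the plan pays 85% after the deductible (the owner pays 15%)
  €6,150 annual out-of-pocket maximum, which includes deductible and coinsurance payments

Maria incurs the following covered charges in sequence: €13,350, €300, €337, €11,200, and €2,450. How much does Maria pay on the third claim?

Bill 1, €13,350: €2,844 finishes the deductible; €10,506 goes to coinsurance; 15% of €10,506 = €1,575.90. Cost to owner: €4,419.90. OOP to date €4,419.90.
Bill 2, €300: deductible met; 15% of €300 = €45. Owner owes €45 (running OOP €4,464.90).
Bill 3, €337: 15% coinsurance on €337 = €50.55. Owner owes €50.55 (running OOP €4,515.45).

€50.55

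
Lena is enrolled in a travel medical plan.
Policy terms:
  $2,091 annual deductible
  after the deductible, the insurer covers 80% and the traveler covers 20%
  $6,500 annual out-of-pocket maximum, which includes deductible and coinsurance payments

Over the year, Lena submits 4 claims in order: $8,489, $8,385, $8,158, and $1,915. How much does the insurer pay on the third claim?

Claim 1 ($8,489): $2,091 to deductible, leaving $6,398; coinsurance $6,398 × 20% = $1,279.60. Cost to traveler: $3,370.60. OOP to date $3,370.60. Plan pays $8,489 − $3,370.60 = $5,118.40.
Claim 2 ($8,385): 20% coinsurance on $8,385 = $1,677. Cost to traveler: $1,677. OOP to date $5,047.60. Insurer: $8,385 − $1,677 = $6,708.
Claim 3 ($8,158): deductible met; 20% of $8,158 = $1,631.60. OOP would hit $6,679.20 > $6,500, so the cap limits the traveler to $6,500 − $5,047.60 = $1,452.40. Insurer: $8,158 − $1,452.40 = $6,705.60.

$6,705.60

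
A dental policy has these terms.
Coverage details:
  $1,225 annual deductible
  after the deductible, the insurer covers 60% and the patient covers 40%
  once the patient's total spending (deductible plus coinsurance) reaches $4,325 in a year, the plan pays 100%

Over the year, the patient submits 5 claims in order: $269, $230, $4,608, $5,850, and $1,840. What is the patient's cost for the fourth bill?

Claim 1 — $269: all of it applies to the deductible. Patient owes $269 (running OOP $269).
Claim 2 — $230: all of it applies to the deductible. Patient pays $230; OOP now $499.
Claim 3 — $4,608: $726 to deductible, leaving $3,882; coinsurance $3,882 × 40% = $1,552.80. Cost to patient: $2,278.80. OOP to date $2,777.80.
Claim 4 — $5,850: 40% coinsurance on $5,850 = $2,340. That would push OOP to $5,117.80, over the $4,325 cap, so patient pays $4,325 − $2,777.80 = $1,547.20.

$1,547.20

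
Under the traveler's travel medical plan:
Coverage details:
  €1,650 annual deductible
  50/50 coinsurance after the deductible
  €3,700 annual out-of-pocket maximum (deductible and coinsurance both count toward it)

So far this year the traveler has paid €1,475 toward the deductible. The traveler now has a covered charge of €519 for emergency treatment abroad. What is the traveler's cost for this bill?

€347

Remaining deductible: €1,650 − €1,475 = €175.
The remaining €344 (= €519 − €175) moves to coinsurance.
Traveler's 50% share of €344 is €172.
So the traveler owes €175 + €172 = €347 before any cap.
Total out-of-pocket so far would be €1,475 + €347 = €1,822, below the €3,700 cap — no reduction.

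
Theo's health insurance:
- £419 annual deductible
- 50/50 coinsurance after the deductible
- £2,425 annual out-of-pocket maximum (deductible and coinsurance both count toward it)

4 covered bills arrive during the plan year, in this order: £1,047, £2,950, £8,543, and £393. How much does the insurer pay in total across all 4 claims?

£10,508

#1 (£1,047): £419 finishes the deductible; £628 goes to coinsurance; patient's 50% is £314. Patient owes £733 (running OOP £733). Insurer: £1,047 − £733 = £314.
#2 (£2,950): deductible already satisfied, so patient's share is 50% × £2,950 = £1,475. Cost to patient: £1,475. OOP to date £2,208. Insurer: £2,950 − £1,475 = £1,475.
#3 (£8,543): 50% coinsurance on £8,543 = £4,271.50. OOP would hit £6,479.50 > £2,425, so the cap limits the patient to £2,425 − £2,208 = £217. Plan pays £8,543 − £217 = £8,326.
#4 (£393): deductible met; 50% of £393 = £196.50. OOP would hit £2,621.50 > £2,425, so the cap limits the patient to £2,425 − £2,425 = £0. Plan pays £393 − £0 = £393.
Insurer total = bills − patient's total = £12,933 − £2,425 = £10,508.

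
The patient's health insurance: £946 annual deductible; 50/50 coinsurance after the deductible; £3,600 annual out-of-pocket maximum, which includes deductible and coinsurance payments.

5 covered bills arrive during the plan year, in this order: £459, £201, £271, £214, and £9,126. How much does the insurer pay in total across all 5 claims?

£6,671

#1 (£459): entire amount goes to the deductible. Patient owes £459 (running OOP £459). Insurer: £459 − £459 = £0.
#2 (£201): fully absorbed by the deductible. Cost to patient: £201. OOP to date £660. Plan pays £201 − £201 = £0.
#3 (£271): entire amount goes to the deductible. Patient owes £271 (running OOP £931). Plan pays £271 − £271 = £0.
#4 (£214): deductible takes £15, £199 remains; 50% of £199 = £99.50. Patient owes £114.50 (running OOP £1,045.50). Plan pays £214 − £114.50 = £99.50.
#5 (£9,126): deductible met; 50% of £9,126 = £4,563. OOP would hit £5,608.50 > £3,600, so the cap limits the patient to £3,600 − £1,045.50 = £2,554.50. Insurer: £9,126 − £2,554.50 = £6,571.50.
Insurer total: £0 + £0 + £0 + £99.50 + £6,571.50 = £6,671.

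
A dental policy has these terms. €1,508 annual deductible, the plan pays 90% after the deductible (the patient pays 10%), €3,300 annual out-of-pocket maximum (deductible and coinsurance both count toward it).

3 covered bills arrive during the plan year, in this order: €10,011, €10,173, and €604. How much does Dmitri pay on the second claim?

€941.70

Claim 1 (€10,011): €1,508 to deductible, leaving €8,503; coinsurance €8,503 × 10% = €850.30. Patient pays €2,358.30; OOP now €2,358.30.
Claim 2 (€10,173): 10% coinsurance on €10,173 = €1,017.30. That would push OOP to €3,375.60, over the €3,300 cap, so patient pays €3,300 − €2,358.30 = €941.70.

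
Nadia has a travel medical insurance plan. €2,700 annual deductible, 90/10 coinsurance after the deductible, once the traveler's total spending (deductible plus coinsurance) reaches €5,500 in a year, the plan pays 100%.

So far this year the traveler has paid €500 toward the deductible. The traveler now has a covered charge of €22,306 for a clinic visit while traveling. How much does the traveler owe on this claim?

€4,210.60

Remaining deductible: €2,700 − €500 = €2,200.
After the €2,200 deductible portion, €22,306 − €2,200 = €20,106 is subject to coinsurance.
10% of €20,106 = €2,010.60 falls to the traveler.
Traveler responsibility before any cap: €2,200 + €2,010.60 = €4,210.60.
Year-to-date out-of-pocket becomes €500 + €4,210.60 = €4,710.60, still under the €5,500 maximum, so no cap applies.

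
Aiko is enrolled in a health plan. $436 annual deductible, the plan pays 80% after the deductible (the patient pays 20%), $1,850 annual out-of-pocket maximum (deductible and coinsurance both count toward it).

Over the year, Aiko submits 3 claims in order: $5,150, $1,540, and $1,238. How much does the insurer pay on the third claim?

Bill 1, $5,150: $436 to deductible, leaving $4,714; coinsurance $4,714 × 20% = $942.80. Patient owes $1,378.80 (running OOP $1,378.80). Plan pays $5,150 − $1,378.80 = $3,771.20.
Bill 2, $1,540: deductible already satisfied, so patient's share is 20% × $1,540 = $308. Patient pays $308; OOP now $1,686.80. Plan pays $1,540 − $308 = $1,232.
Bill 3, $1,238: 20% coinsurance on $1,238 = $247.60. Adding that to $1,686.80 gives $1,934.40, past the $1,850 cap; patient pays only $1,850 − $1,686.80 = $163.20. Insurer: $1,238 − $163.20 = $1,074.80.

$1,074.80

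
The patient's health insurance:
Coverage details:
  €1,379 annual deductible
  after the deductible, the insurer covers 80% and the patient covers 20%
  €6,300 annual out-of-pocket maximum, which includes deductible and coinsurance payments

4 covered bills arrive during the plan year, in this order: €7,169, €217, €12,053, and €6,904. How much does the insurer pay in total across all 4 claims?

€20,043

Claim 1 — €7,169: €1,379 to deductible, leaving €5,790; 20% of €5,790 = €1,158. Patient owes €2,537 (running OOP €2,537). Plan pays €7,169 − €2,537 = €4,632.
Claim 2 — €217: 20% coinsurance on €217 = €43.40. Patient owes €43.40 (running OOP €2,580.40). Insurer: €217 − €43.40 = €173.60.
Claim 3 — €12,053: deductible already satisfied, so patient's share is 20% × €12,053 = €2,410.60. Cost to patient: €2,410.60. OOP to date €4,991. Insurer: €12,053 − €2,410.60 = €9,642.40.
Claim 4 — €6,904: 20% coinsurance on €6,904 = €1,380.80. That would push OOP to €6,371.80, over the €6,300 cap, so patient pays €6,300 − €4,991 = €1,309. Insurer: €6,904 − €1,309 = €5,595.
Insurer total: €4,632 + €173.60 + €9,642.40 + €5,595 = €20,043.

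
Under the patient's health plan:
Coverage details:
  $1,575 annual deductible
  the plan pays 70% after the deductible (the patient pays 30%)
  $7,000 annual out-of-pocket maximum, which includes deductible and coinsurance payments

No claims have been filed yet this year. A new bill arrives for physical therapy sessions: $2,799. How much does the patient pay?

Nothing has been paid toward the $1,575 deductible, so the first $1,575 of this charge is applied there.
The remaining $1,224 (= $2,799 − $1,575) moves to coinsurance.
30% of $1,224 = $367.20 falls to the patient.
So the patient owes $1,575 + $367.20 = $1,942.20 before any cap.
Total out-of-pocket so far would be $0 + $1,942.20 = $1,942.20, below the $7,000 cap — no reduction.

$1,942.20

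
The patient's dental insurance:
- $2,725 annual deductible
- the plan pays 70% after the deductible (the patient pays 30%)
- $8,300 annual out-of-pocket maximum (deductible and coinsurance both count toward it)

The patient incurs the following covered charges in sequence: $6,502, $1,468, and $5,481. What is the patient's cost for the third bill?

#1 ($6,502): $2,725 finishes the deductible; $3,777 goes to coinsurance; coinsurance $3,777 × 30% = $1,133.10. Patient pays $3,858.10; OOP now $3,858.10.
#2 ($1,468): 30% coinsurance on $1,468 = $440.40. Patient owes $440.40 (running OOP $4,298.50).
#3 ($5,481): 30% coinsurance on $5,481 = $1,644.30. Patient owes $1,644.30 (running OOP $5,942.80).

$1,644.30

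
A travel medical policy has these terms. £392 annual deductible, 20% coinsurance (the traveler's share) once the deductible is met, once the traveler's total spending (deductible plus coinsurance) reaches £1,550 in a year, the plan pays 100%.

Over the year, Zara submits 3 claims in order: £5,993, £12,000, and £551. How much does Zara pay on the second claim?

Claim 1 (£5,993): £392 finishes the deductible; £5,601 goes to coinsurance; coinsurance £5,601 × 20% = £1,120.20. Traveler pays £1,512.20; OOP now £1,512.20.
Claim 2 (£12,000): 20% coinsurance on £12,000 = £2,400. Adding that to £1,512.20 gives £3,912.20, past the £1,550 cap; traveler pays only £1,550 − £1,512.20 = £37.80.

£37.80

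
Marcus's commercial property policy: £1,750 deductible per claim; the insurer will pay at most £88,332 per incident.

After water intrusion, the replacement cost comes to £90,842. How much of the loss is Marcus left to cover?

£2,510

Less the £1,750 deductible: £90,842 − £1,750 = £89,092.
The £88,332 per-incident cap binds; insurer pays £88,332.
The business bears the rest of the original loss: £90,842 − £88,332 = £2,510.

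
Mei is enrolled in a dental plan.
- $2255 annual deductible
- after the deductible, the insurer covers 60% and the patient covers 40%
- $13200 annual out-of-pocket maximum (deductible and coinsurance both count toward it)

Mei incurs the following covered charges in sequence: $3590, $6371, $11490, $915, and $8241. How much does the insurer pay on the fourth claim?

$549

#1 ($3590): deductible takes $2255, $1335 remains; patient's 40% is $534. Patient owes $2789 (running OOP $2789). Insurer: $3590 − $2789 = $801.
#2 ($6371): deductible already satisfied, so patient's share is 40% × $6371 = $2548.40. Cost to patient: $2548.40. OOP to date $5337.40. Plan pays $6371 − $2548.40 = $3822.60.
#3 ($11490): deductible met; 40% of $11490 = $4596. Cost to patient: $4596. OOP to date $9933.40. Plan pays $11490 − $4596 = $6894.
#4 ($915): 40% coinsurance on $915 = $366. Patient owes $366 (running OOP $10299.40). Insurer: $915 − $366 = $549.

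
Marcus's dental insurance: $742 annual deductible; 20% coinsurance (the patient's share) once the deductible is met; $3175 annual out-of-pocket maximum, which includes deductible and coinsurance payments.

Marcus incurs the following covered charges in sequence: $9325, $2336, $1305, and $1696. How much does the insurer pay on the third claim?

$1055.80

Bill 1, $9325: $742 to deductible, leaving $8583; patient's 20% is $1716.60. Cost to patient: $2458.60. OOP to date $2458.60. Plan pays $9325 − $2458.60 = $6866.40.
Bill 2, $2336: deductible met; 20% of $2336 = $467.20. Cost to patient: $467.20. OOP to date $2925.80. Plan pays $2336 − $467.20 = $1868.80.
Bill 3, $1305: deductible met; 20% of $1305 = $261. OOP would hit $3186.80 > $3175, so the cap limits the patient to $3175 − $2925.80 = $249.20. Insurer: $1305 − $249.20 = $1055.80.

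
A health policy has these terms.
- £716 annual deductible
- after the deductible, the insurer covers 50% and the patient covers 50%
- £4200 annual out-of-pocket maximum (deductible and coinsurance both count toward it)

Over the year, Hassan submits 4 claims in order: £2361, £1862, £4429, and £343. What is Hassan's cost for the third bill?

Claim 1 — £2361: £716 finishes the deductible; £1645 goes to coinsurance; coinsurance £1645 × 50% = £822.50. Cost to patient: £1538.50. OOP to date £1538.50.
Claim 2 — £1862: deductible met; 50% of £1862 = £931. Patient pays £931; OOP now £2469.50.
Claim 3 — £4429: deductible met; 50% of £4429 = £2214.50. Adding that to £2469.50 gives £4684, past the £4200 cap; patient pays only £4200 − £2469.50 = £1730.50.

£1730.50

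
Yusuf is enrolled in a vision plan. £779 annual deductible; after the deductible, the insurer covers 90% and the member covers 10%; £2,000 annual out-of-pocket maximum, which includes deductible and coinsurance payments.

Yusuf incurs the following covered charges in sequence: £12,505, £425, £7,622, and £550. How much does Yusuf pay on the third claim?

£5.90

Claim 1 — £12,505: £779 finishes the deductible; £11,726 goes to coinsurance; coinsurance £11,726 × 10% = £1,172.60. Member pays £1,951.60; OOP now £1,951.60.
Claim 2 — £425: 10% coinsurance on £425 = £42.50. Cost to member: £42.50. OOP to date £1,994.10.
Claim 3 — £7,622: 10% coinsurance on £7,622 = £762.20. Adding that to £1,994.10 gives £2,756.30, past the £2,000 cap; member pays only £2,000 − £1,994.10 = £5.90.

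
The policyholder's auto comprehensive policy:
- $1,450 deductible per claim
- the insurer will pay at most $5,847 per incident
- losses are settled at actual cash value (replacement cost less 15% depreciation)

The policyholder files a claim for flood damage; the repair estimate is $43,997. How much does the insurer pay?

$5,847

Actual cash value after 15% depreciation: $43,997 × 85% = $37,397.45.
Less the $1,450 deductible: $37,397.45 − $1,450 = $35,947.45.
Since $35,947.45 > $5,847, the payout is capped at $5,847.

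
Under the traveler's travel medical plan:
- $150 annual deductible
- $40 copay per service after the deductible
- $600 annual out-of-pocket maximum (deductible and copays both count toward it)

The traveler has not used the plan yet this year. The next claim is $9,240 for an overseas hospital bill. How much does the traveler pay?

The full $150 deductible is still open; $150 of this bill applies to it.
That leaves $9,240 − $150 = $9,090 for the copay.
Copay on this service: $40.
That puts the traveler's cost at $150 + $40 = $190 before any cap.
Total out-of-pocket so far would be $0 + $190 = $190, below the $600 cap — no reduction.

$190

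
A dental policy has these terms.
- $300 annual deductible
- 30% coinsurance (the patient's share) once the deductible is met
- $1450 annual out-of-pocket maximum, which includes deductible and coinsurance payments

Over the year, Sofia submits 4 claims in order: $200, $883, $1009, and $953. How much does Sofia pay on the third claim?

Bill 1, $200: all of it applies to the deductible. Patient pays $200; OOP now $200.
Bill 2, $883: $100 to deductible, leaving $783; 30% of $783 = $234.90. Patient pays $334.90; OOP now $534.90.
Bill 3, $1009: 30% coinsurance on $1009 = $302.70. Patient owes $302.70 (running OOP $837.60).

$302.70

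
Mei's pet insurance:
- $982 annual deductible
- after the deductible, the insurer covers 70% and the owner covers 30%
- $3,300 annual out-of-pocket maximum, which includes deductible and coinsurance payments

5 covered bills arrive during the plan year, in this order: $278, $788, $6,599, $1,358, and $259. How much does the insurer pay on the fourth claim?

$1,044.90

Bill 1, $278: all of it applies to the deductible. Cost to owner: $278. OOP to date $278. Insurer: $278 − $278 = $0.
Bill 2, $788: $704 finishes the deductible; $84 goes to coinsurance; coinsurance $84 × 30% = $25.20. Owner owes $729.20 (running OOP $1,007.20). Insurer: $788 − $729.20 = $58.80.
Bill 3, $6,599: deductible already satisfied, so owner's share is 30% × $6,599 = $1,979.70. Cost to owner: $1,979.70. OOP to date $2,986.90. Insurer: $6,599 − $1,979.70 = $4,619.30.
Bill 4, $1,358: deductible already satisfied, so owner's share is 30% × $1,358 = $407.40. OOP would hit $3,394.30 > $3,300, so the cap limits the owner to $3,300 − $2,986.90 = $313.10. Plan pays $1,358 − $313.10 = $1,044.90.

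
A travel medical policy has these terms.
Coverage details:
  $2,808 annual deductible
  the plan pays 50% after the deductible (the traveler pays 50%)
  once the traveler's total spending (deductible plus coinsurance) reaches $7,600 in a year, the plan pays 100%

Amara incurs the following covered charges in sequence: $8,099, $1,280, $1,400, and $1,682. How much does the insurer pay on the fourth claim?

$875.50

Bill 1, $8,099: $2,808 finishes the deductible; $5,291 goes to coinsurance; coinsurance $5,291 × 50% = $2,645.50. Traveler pays $5,453.50; OOP now $5,453.50. Plan pays $8,099 − $5,453.50 = $2,645.50.
Bill 2, $1,280: 50% coinsurance on $1,280 = $640. Traveler pays $640; OOP now $6,093.50. Insurer: $1,280 − $640 = $640.
Bill 3, $1,400: deductible already satisfied, so traveler's share is 50% × $1,400 = $700. Traveler pays $700; OOP now $6,793.50. Plan pays $1,400 − $700 = $700.
Bill 4, $1,682: deductible already satisfied, so traveler's share is 50% × $1,682 = $841. That would push OOP to $7,634.50, over the $7,600 cap, so traveler pays $7,600 − $6,793.50 = $806.50. Insurer: $1,682 − $806.50 = $875.50.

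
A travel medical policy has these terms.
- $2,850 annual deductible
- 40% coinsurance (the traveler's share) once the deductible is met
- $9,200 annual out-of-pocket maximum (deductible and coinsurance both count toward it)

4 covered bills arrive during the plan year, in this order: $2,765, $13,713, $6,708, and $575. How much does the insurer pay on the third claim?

$5,809.20

Bill 1, $2,765: all of it applies to the deductible. Traveler pays $2,765; OOP now $2,765. Insurer: $2,765 − $2,765 = $0.
Bill 2, $13,713: $85 finishes the deductible; $13,628 goes to coinsurance; coinsurance $13,628 × 40% = $5,451.20. Traveler pays $5,536.20; OOP now $8,301.20. Insurer: $13,713 − $5,536.20 = $8,176.80.
Bill 3, $6,708: deductible already satisfied, so traveler's share is 40% × $6,708 = $2,683.20. OOP would hit $10,984.40 > $9,200, so the cap limits the traveler to $9,200 − $8,301.20 = $898.80. Plan pays $6,708 − $898.80 = $5,809.20.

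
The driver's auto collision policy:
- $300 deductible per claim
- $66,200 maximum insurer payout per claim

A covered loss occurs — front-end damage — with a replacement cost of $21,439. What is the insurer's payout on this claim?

$21,139

Subtract the deductible: $21,439 − $300 = $21,139.
$21,139 ≤ $66,200, so the limit doesn't bind; insurer pays $21,139.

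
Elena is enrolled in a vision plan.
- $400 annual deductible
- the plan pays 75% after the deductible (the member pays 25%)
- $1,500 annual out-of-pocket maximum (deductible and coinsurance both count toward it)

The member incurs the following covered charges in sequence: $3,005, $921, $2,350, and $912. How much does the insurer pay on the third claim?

Bill 1, $3,005: deductible takes $400, $2,605 remains; coinsurance $2,605 × 25% = $651.25. Member pays $1,051.25; OOP now $1,051.25. Plan pays $3,005 − $1,051.25 = $1,953.75.
Bill 2, $921: 25% coinsurance on $921 = $230.25. Member pays $230.25; OOP now $1,281.50. Insurer: $921 − $230.25 = $690.75.
Bill 3, $2,350: deductible already satisfied, so member's share is 25% × $2,350 = $587.50. OOP would hit $1,869 > $1,500, so the cap limits the member to $1,500 − $1,281.50 = $218.50. Insurer: $2,350 − $218.50 = $2,131.50.

$2,131.50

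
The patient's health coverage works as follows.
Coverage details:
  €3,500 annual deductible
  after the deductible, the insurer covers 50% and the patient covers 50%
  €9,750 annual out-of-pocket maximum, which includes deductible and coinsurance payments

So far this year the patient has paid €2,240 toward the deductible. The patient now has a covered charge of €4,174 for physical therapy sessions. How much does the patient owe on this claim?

€2,717

€2,240 of the €3,500 deductible is already met, leaving €1,260.
After the €1,260 deductible portion, €4,174 − €1,260 = €2,914 is subject to coinsurance.
50% of €2,914 = €1,457 falls to the patient.
That puts the patient's cost at €1,260 + €1,457 = €2,717 before any cap.
Cumulative spending €2,240 + €2,717 = €4,957 stays under the €9,750 maximum.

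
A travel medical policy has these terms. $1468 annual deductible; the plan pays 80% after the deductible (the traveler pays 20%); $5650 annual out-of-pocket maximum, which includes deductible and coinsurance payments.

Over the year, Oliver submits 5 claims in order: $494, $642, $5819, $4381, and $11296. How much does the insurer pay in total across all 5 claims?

Bill 1, $494: all of it applies to the deductible. Traveler owes $494 (running OOP $494). Plan pays $494 − $494 = $0.
Bill 2, $642: entire amount goes to the deductible. Cost to traveler: $642. OOP to date $1136. Insurer: $642 − $642 = $0.
Bill 3, $5819: $332 to deductible, leaving $5487; 20% of $5487 = $1097.40. Traveler pays $1429.40; OOP now $2565.40. Insurer: $5819 − $1429.40 = $4389.60.
Bill 4, $4381: deductible already satisfied, so traveler's share is 20% × $4381 = $876.20. Traveler owes $876.20 (running OOP $3441.60). Insurer: $4381 − $876.20 = $3504.80.
Bill 5, $11296: deductible already satisfied, so traveler's share is 20% × $11296 = $2259.20. Adding that to $3441.60 gives $5700.80, past the $5650 cap; traveler pays only $5650 − $3441.60 = $2208.40. Insurer: $11296 − $2208.40 = $9087.60.
Insurer total = bills − traveler's total = $22632 − $5650 = $16982.

$16982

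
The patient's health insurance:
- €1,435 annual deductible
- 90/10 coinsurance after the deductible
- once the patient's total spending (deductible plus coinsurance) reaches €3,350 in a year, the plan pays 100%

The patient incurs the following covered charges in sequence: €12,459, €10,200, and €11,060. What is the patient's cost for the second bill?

€812.60

Claim 1 (€12,459): €1,435 finishes the deductible; €11,024 goes to coinsurance; 10% of €11,024 = €1,102.40. Cost to patient: €2,537.40. OOP to date €2,537.40.
Claim 2 (€10,200): deductible already satisfied, so patient's share is 10% × €10,200 = €1,020. OOP would hit €3,557.40 > €3,350, so the cap limits the patient to €3,350 − €2,537.40 = €812.60.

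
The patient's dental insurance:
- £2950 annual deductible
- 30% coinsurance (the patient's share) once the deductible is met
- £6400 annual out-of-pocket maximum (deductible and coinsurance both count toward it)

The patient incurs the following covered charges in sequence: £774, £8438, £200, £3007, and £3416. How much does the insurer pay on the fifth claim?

Claim 1 (£774): fully absorbed by the deductible. Patient pays £774; OOP now £774. Insurer: £774 − £774 = £0.
Claim 2 (£8438): £2176 to deductible, leaving £6262; patient's 30% is £1878.60. Cost to patient: £4054.60. OOP to date £4828.60. Plan pays £8438 − £4054.60 = £4383.40.
Claim 3 (£200): deductible already satisfied, so patient's share is 30% × £200 = £60. Patient owes £60 (running OOP £4888.60). Insurer: £200 − £60 = £140.
Claim 4 (£3007): deductible already satisfied, so patient's share is 30% × £3007 = £902.10. Patient owes £902.10 (running OOP £5790.70). Plan pays £3007 − £902.10 = £2104.90.
Claim 5 (£3416): 30% coinsurance on £3416 = £1024.80. That would push OOP to £6815.50, over the £6400 cap, so patient pays £6400 − £5790.70 = £609.30. Plan pays £3416 − £609.30 = £2806.70.

£2806.70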